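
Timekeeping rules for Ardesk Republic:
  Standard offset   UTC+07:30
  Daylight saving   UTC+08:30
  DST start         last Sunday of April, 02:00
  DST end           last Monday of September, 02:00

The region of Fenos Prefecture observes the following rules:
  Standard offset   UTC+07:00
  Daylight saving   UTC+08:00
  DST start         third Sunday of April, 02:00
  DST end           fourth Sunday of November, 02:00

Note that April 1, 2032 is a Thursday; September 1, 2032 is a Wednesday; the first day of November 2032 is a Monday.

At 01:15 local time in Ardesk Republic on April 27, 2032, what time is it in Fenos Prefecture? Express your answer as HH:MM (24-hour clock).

00:45

1 April 2032 is a Thursday, so Sundays fall on 4, 11, 18, 25; the last is April 25.
1 September 2032 is a Wednesday, so Mondays fall on 6, 13, 20, 27; the last is September 27.
April 27, 2032 lies within the daylight-saving period (25 April – 27 September), so Ardesk Republic is on daylight time, UTC+08:30.
01:15 Ardesk Republic − 8h30m = 16:45 UTC (rolling into the previous day, 26 April 2032).
1 April 2032 is a Thursday, so the first Sunday is April 4 and the third is April 18.
1 November 2032 is a Monday, so the first Sunday is November 7 and the fourth is November 28.
At the standard offset (UTC+07:00), 16:45 UTC + 7h = 23:45 Fenos Prefecture standard time.
Daylight saving runs 18 April – 28 November; the standard-time date in Fenos Prefecture, April 26, 2032, is inside that window, so Fenos Prefecture is at UTC+08:00.
16:45 UTC + 8h = 00:45 Fenos Prefecture (rolling into the next day, 27 April 2032).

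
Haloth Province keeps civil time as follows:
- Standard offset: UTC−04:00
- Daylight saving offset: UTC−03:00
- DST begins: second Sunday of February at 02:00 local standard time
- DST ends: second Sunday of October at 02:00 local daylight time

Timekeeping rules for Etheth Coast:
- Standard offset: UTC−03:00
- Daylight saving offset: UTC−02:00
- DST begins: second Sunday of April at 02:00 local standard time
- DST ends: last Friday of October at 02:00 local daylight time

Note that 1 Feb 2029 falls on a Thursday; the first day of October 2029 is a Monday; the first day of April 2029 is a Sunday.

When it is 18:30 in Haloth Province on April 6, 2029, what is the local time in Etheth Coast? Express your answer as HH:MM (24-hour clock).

1 February 2029 is a Thursday, so the first Sunday is February 4 and the second is February 11.
1 October 2029 is a Monday, so the first Sunday is October 7 and the second is October 14.
Daylight saving runs 11 February – 14 October; April 6, 2029 is inside that window, so Haloth Province is at UTC−03:00.
18:30 Haloth Province + 3h = 21:30 UTC.
1 April 2029 is a Sunday, so the first Sunday is April 1 and the second is April 8.
1 October 2029 is a Monday, so Fridays fall on 5, 12, 19, 26; the last is October 26.
At the standard offset (UTC−03:00), 21:30 UTC − 3h = 18:30 Etheth Coast standard time.
The standard-time date in Etheth Coast, April 6, 2029, is outside the daylight-saving period (8 April – 26 October), so Etheth Coast is on standard time, UTC−03:00.
21:30 UTC − 3h = 18:30 Etheth Coast.

18:30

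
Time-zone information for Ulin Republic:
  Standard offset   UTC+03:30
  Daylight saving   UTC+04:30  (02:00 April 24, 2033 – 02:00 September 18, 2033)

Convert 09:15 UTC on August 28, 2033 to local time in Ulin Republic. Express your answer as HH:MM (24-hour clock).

At the standard offset (UTC+03:30), 09:15 UTC + 3h30m = 12:45 Ulin Republic standard time.
The standard-time date in Ulin Republic, August 28, 2033, lies within the daylight-saving period (24 April – 18 September), so Ulin Republic is on daylight time, UTC+04:30.
09:15 UTC + 4h30m = 13:45 local.

13:45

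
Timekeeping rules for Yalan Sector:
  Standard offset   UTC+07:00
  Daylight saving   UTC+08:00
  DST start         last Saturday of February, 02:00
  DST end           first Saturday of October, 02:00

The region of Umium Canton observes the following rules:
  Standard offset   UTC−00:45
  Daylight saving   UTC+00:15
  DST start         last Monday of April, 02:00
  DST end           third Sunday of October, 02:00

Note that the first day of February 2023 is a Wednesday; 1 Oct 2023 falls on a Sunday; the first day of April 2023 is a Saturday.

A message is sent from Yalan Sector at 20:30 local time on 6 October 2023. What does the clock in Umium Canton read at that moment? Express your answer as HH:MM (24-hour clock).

1 February 2023 is a Wednesday, so Saturdays fall on 4, 11, 18, 25; the last is February 25.
1 October 2023 is a Sunday, so the first Saturday is October 7.
6 October 2023 lies within the daylight-saving period (25 February – 7 October), so Yalan Sector is on daylight time, UTC+08:00.
20:30 Yalan Sector − 8h = 12:30 UTC.
1 April 2023 is a Saturday, so Mondays fall on 3, 10, 17, 24; the last is April 24.
1 October 2023 is a Sunday, so the first Sunday is October 1 and the third is October 15.
At the standard offset (UTC−00:45), 12:30 UTC − 0h45m = 11:45 Umium Canton standard time.
The standard-time date in Umium Canton, 6 October 2023, falls between 24 April and 15 October, so daylight saving is in effect and Umium Canton is at UTC+00:15.
12:30 UTC + 0h15m = 12:45 Umium Canton.

12:45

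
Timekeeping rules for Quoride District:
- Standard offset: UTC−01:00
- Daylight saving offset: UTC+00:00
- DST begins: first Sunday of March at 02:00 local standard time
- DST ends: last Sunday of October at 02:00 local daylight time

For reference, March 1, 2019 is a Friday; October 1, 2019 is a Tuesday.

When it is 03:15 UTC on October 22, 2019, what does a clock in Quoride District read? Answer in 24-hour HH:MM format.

03:15

1 March 2019 is a Friday, so the first Sunday is March 3.
1 October 2019 is a Tuesday, so Sundays fall on 6, 13, 20, 27; the last is October 27.
At the standard offset (UTC−01:00), 03:15 UTC − 1h = 02:15 Quoride District standard time.
The standard-time date in Quoride District, October 22, 2019, falls between 3 March and 27 October, so daylight saving is in effect and Quoride District is at UTC+00:00.
03:15 UTC + 0h = 03:15 local.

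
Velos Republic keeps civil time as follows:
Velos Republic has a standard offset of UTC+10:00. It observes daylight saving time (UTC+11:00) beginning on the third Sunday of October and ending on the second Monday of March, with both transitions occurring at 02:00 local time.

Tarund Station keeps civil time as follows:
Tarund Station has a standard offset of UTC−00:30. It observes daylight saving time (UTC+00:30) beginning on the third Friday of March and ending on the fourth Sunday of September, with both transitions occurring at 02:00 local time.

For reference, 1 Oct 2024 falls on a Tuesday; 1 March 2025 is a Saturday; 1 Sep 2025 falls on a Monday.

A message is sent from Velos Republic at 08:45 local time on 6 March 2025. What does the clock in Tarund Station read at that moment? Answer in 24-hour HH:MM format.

1 October 2024 is a Tuesday, so the first Sunday is October 6 and the third is October 20.
1 March 2025 is a Saturday, so the first Monday is March 3 and the second is March 10.
Daylight saving runs 20 October 2024 – 10 March 2025; 6 March 2025 is inside that window, so Velos Republic is at UTC+11:00.
08:45 Velos Republic − 11h = 21:45 UTC (rolling into the previous day, 5 March 2025).
1 March 2025 is a Saturday, so the first Friday is March 7 and the third is March 21.
1 September 2025 is a Monday, so the first Sunday is September 7 and the fourth is September 28.
At the standard offset (UTC−00:30), 21:45 UTC − 0h30m = 21:15 Tarund Station standard time.
The standard-time date in Tarund Station, 5 March 2025, does not fall between 21 March and 28 September, so daylight saving is not in effect and Tarund Station is at UTC−00:30.
21:45 UTC − 0h30m = 21:15 Tarund Station.

21:15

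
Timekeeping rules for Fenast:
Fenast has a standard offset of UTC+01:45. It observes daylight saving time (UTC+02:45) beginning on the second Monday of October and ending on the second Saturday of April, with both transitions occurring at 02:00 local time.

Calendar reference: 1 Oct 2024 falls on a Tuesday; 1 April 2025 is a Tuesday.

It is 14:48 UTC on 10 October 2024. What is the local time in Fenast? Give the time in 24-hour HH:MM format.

1 October 2024 is a Tuesday, so the first Monday is October 7 and the second is October 14.
1 April 2025 is a Tuesday, so the first Saturday is April 5 and the second is April 12.
At the standard offset (UTC+01:45), 14:48 UTC + 1h45m = 16:33 Fenast standard time.
Daylight saving runs 14 October 2024 – 12 April 2025; the standard-time date in Fenast, 10 October 2024, is outside that window, so Fenast is on standard time at UTC+01:45.
14:48 UTC + 1h45m = 16:33 local.

16:33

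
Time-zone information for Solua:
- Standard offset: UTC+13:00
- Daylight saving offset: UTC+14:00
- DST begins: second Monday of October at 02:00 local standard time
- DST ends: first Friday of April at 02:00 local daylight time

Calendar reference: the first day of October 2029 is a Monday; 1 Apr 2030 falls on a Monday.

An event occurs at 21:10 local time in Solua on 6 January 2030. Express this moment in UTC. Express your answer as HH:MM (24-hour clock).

07:10

1 October 2029 is a Monday, so the first Monday is October 1 and the second is October 8.
1 April 2030 is a Monday, so the first Friday is April 5.
6 January 2030 falls between 8 October 2029 and 5 April 2030, so daylight saving is in effect and Solua is at UTC+14:00.
21:10 local − 14h = 07:10 UTC.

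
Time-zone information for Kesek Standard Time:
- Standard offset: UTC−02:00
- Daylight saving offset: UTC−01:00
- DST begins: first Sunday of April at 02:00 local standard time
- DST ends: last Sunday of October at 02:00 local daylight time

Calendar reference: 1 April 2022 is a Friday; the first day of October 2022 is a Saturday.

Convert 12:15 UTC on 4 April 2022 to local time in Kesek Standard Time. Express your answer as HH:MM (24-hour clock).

1 April 2022 is a Friday, so the first Sunday is April 3.
1 October 2022 is a Saturday, so Sundays fall on 2, 9, 16, 23, 30; the last is October 30.
At the standard offset (UTC−02:00), 12:15 UTC − 2h = 10:15 Kesek Standard Time standard time.
The standard-time date in Kesek Standard Time, 4 April 2022, falls between 3 April and 30 October, so daylight saving is in effect and Kesek Standard Time is at UTC−01:00.
12:15 UTC − 1h = 11:15 local.

11:15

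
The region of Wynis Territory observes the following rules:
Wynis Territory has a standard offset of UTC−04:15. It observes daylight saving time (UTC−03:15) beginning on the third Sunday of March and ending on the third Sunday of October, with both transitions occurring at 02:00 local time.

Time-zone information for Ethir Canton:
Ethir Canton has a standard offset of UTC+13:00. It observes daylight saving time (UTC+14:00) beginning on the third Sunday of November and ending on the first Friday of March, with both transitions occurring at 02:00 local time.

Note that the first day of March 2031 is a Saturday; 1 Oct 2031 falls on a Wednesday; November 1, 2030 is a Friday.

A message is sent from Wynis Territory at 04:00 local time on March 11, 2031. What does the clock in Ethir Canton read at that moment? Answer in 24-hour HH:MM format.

21:15

1 March 2031 is a Saturday, so the first Sunday is March 2 and the third is March 16.
1 October 2031 is a Wednesday, so the first Sunday is October 5 and the third is October 19.
March 11, 2031 is outside the daylight-saving period (16 March – 19 October), so Wynis Territory is on standard time, UTC−04:15.
04:00 Wynis Territory + 4h15m = 08:15 UTC.
1 November 2030 is a Friday, so the first Sunday is November 3 and the third is November 17.
1 March 2031 is a Saturday, so the first Friday is March 7.
At the standard offset (UTC+13:00), 08:15 UTC + 13h = 21:15 Ethir Canton standard time.
The standard-time date in Ethir Canton, March 11, 2031, is outside the daylight-saving period (17 November 2030 – 7 March 2031), so Ethir Canton is on standard time, UTC+13:00.
08:15 UTC + 13h = 21:15 Ethir Canton.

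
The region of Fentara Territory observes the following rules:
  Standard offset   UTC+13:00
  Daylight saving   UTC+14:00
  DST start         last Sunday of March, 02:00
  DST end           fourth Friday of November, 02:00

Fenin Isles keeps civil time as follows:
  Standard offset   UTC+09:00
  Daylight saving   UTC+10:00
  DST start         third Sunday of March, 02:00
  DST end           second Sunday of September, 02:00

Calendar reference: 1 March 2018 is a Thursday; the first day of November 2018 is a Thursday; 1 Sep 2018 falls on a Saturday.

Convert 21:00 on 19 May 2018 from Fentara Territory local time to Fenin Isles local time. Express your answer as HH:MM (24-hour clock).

17:00

1 March 2018 is a Thursday, so Sundays fall on 4, 11, 18, 25; the last is March 25.
1 November 2018 is a Thursday, so the first Friday is November 2 and the fourth is November 23.
Daylight saving runs 25 March – 23 November; 19 May 2018 is inside that window, so Fentara Territory is at UTC+14:00.
21:00 Fentara Territory − 14h = 07:00 UTC.
1 March 2018 is a Thursday, so the first Sunday is March 4 and the third is March 18.
1 September 2018 is a Saturday, so the first Sunday is September 2 and the second is September 9.
At the standard offset (UTC+09:00), 07:00 UTC + 9h = 16:00 Fenin Isles standard time.
Daylight saving runs 18 March – 9 September; the standard-time date in Fenin Isles, 19 May 2018, is inside that window, so Fenin Isles is at UTC+10:00.
07:00 UTC + 10h = 17:00 Fenin Isles.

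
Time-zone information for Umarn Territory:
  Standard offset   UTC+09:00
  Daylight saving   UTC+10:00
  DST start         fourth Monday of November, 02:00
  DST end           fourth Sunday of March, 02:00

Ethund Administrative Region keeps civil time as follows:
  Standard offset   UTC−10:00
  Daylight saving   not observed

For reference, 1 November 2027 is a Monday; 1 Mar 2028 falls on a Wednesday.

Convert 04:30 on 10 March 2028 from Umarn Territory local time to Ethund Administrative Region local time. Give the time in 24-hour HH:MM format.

08:30

1 November 2027 is a Monday, so the first Monday is November 1 and the fourth is November 22.
1 March 2028 is a Wednesday, so the first Sunday is March 5 and the fourth is March 26.
Daylight saving runs 22 November 2027 – 26 March 2028; 10 March 2028 is inside that window, so Umarn Territory is at UTC+10:00.
04:30 Umarn Territory − 10h = 18:30 UTC (rolling into the previous day, 9 March 2028).
Ethund Administrative Region has no daylight saving, so its offset is UTC−10:00 year-round.
18:30 UTC − 10h = 08:30 Ethund Administrative Region.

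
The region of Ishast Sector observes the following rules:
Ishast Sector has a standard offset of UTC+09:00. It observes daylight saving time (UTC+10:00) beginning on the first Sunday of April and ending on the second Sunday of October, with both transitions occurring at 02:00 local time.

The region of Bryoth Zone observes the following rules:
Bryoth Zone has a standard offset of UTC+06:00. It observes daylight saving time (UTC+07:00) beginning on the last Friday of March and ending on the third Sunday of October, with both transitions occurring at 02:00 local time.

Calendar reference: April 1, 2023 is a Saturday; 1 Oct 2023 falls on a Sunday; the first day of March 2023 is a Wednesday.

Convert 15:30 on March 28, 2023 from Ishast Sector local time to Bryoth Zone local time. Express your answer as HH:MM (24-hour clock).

1 April 2023 is a Saturday, so the first Sunday is April 2.
1 October 2023 is a Sunday, so the first Sunday is October 1 and the second is October 8.
Daylight saving runs 2 April – 8 October; March 28, 2023 is outside that window, so Ishast Sector is on standard time at UTC+09:00.
15:30 Ishast Sector − 9h = 06:30 UTC.
1 March 2023 is a Wednesday, so Fridays fall on 3, 10, 17, 24, 31; the last is March 31.
1 October 2023 is a Sunday, so the first Sunday is October 1 and the third is October 15.
At the standard offset (UTC+06:00), 06:30 UTC + 6h = 12:30 Bryoth Zone standard time.
The standard-time date in Bryoth Zone, March 28, 2023, does not fall between 31 March and 15 October, so daylight saving is not in effect and Bryoth Zone is at UTC+06:00.
06:30 UTC + 6h = 12:30 Bryoth Zone.

12:30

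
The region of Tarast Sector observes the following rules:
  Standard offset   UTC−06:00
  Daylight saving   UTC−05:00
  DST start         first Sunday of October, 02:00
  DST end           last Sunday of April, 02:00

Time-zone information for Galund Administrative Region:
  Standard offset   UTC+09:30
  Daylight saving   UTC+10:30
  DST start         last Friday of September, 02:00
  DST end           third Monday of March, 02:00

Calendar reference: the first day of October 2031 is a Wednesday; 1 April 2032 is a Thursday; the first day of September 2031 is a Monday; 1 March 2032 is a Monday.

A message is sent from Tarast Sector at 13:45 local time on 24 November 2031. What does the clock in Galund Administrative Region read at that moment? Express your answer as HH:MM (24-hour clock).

05:15

1 October 2031 is a Wednesday, so the first Sunday is October 5.
1 April 2032 is a Thursday, so Sundays fall on 4, 11, 18, 25; the last is April 25.
24 November 2031 lies within the daylight-saving period (5 October 2031 – 25 April 2032), so Tarast Sector is on daylight time, UTC−05:00.
13:45 Tarast Sector + 5h = 18:45 UTC.
1 September 2031 is a Monday, so Fridays fall on 5, 12, 19, 26; the last is September 26.
1 March 2032 is a Monday, so the first Monday is March 1 and the third is March 15.
At the standard offset (UTC+09:30), 18:45 UTC + 9h30m = 04:15 Galund Administrative Region standard time (rolling into the next day, 25 November 2031).
The standard-time date in Galund Administrative Region, 25 November 2031, falls between 26 September 2031 and 15 March 2032, so daylight saving is in effect and Galund Administrative Region is at UTC+10:30.
18:45 UTC + 10h30m = 05:15 Galund Administrative Region (rolling into the next day, 25 November 2031).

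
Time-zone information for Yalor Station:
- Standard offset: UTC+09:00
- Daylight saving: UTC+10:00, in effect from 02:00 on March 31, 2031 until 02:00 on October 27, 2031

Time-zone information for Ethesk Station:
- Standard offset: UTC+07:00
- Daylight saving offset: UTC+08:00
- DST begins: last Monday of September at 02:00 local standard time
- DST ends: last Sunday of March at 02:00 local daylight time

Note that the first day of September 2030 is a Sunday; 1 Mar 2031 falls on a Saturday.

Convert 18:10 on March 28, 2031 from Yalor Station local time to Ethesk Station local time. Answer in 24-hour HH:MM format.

17:10

Daylight saving runs 31 March – 27 October; March 28, 2031 is outside that window, so Yalor Station is on standard time at UTC+09:00.
18:10 Yalor Station − 9h = 09:10 UTC.
1 September 2030 is a Sunday, so Mondays fall on 2, 9, 16, 23, 30; the last is September 30.
1 March 2031 is a Saturday, so Sundays fall on 2, 9, 16, 23, 30; the last is March 30.
At the standard offset (UTC+07:00), 09:10 UTC + 7h = 16:10 Ethesk Station standard time.
The standard-time date in Ethesk Station, March 28, 2031, falls between 30 September 2030 and 30 March 2031, so daylight saving is in effect and Ethesk Station is at UTC+08:00.
09:10 UTC + 8h = 17:10 Ethesk Station.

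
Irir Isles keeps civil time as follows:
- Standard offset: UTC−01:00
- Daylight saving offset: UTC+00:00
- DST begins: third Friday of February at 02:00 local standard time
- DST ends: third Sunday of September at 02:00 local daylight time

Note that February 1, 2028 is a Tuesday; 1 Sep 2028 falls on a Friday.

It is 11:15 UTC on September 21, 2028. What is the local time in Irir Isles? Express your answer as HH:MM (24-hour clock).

1 February 2028 is a Tuesday, so the first Friday is February 4 and the third is February 18.
1 September 2028 is a Friday, so the first Sunday is September 3 and the third is September 17.
At the standard offset (UTC−01:00), 11:15 UTC − 1h = 10:15 Irir Isles standard time.
The standard-time date in Irir Isles, September 21, 2028, does not fall between 18 February and 17 September, so daylight saving is not in effect and Irir Isles is at UTC−01:00.
11:15 UTC − 1h = 10:15 local.

10:15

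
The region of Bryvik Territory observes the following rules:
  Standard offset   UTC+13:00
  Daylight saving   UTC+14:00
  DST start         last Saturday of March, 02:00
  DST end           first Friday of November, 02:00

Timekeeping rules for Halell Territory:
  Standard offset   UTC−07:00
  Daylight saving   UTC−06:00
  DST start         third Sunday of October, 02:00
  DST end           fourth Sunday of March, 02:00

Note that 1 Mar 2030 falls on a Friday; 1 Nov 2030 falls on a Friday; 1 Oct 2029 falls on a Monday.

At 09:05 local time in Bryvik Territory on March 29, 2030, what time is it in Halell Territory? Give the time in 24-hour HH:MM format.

13:05

1 March 2030 is a Friday, so Saturdays fall on 2, 9, 16, 23, 30; the last is March 30.
1 November 2030 is a Friday, so the first Friday is November 1.
March 29, 2030 is outside the daylight-saving period (30 March – 1 November), so Bryvik Territory is on standard time, UTC+13:00.
09:05 Bryvik Territory − 13h = 20:05 UTC (rolling into the previous day, 28 March 2030).
1 October 2029 is a Monday, so the first Sunday is October 7 and the third is October 21.
1 March 2030 is a Friday, so the first Sunday is March 3 and the fourth is March 24.
At the standard offset (UTC−07:00), 20:05 UTC − 7h = 13:05 Halell Territory standard time.
The standard-time date in Halell Territory, March 28, 2030, does not fall between 21 October 2029 and 24 March 2030, so daylight saving is not in effect and Halell Territory is at UTC−07:00.
20:05 UTC − 7h = 13:05 Halell Territory.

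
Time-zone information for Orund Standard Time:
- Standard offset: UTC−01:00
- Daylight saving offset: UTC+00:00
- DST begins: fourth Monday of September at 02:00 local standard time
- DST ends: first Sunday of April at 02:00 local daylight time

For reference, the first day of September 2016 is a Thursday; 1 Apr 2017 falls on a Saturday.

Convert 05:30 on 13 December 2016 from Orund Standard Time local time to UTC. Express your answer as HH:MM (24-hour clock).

1 September 2016 is a Thursday, so the first Monday is September 5 and the fourth is September 26.
1 April 2017 is a Saturday, so the first Sunday is April 2.
13 December 2016 lies within the daylight-saving period (26 September 2016 – 2 April 2017), so Orund Standard Time is on daylight time, UTC+00:00.
05:30 local − 0h = 05:30 UTC.

05:30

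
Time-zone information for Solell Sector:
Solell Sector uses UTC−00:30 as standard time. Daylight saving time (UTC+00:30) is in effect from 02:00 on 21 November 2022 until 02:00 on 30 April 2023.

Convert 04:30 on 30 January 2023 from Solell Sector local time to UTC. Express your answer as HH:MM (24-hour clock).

04:00

30 January 2023 lies within the daylight-saving period (21 November 2022 – 30 April 2023), so Solell Sector is on daylight time, UTC+00:30.
04:30 local − 0h30m = 04:00 UTC.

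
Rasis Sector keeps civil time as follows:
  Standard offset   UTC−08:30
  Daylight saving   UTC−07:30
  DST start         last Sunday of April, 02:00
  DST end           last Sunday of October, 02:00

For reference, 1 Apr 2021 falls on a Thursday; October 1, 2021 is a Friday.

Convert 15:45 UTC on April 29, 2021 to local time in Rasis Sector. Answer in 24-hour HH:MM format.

1 April 2021 is a Thursday, so Sundays fall on 4, 11, 18, 25; the last is April 25.
1 October 2021 is a Friday, so Sundays fall on 3, 10, 17, 24, 31; the last is October 31.
At the standard offset (UTC−08:30), 15:45 UTC − 8h30m = 07:15 Rasis Sector standard time.
The standard-time date in Rasis Sector, April 29, 2021, lies within the daylight-saving period (25 April – 31 October), so Rasis Sector is on daylight time, UTC−07:30.
15:45 UTC − 7h30m = 08:15 local.

08:15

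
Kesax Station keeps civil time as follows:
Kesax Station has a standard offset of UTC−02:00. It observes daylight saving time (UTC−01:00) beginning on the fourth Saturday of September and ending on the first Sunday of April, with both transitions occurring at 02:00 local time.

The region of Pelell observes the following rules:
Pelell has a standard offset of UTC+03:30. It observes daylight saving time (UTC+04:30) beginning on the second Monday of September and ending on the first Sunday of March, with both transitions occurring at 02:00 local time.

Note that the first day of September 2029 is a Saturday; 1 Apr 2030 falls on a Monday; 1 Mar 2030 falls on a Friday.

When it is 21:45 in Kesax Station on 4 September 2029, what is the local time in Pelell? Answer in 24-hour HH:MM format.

03:15

1 September 2029 is a Saturday, so the first Saturday is September 1 and the fourth is September 22.
1 April 2030 is a Monday, so the first Sunday is April 7.
4 September 2029 does not fall between 22 September 2029 and 7 April 2030, so daylight saving is not in effect and Kesax Station is at UTC−02:00.
21:45 Kesax Station + 2h = 23:45 UTC.
1 September 2029 is a Saturday, so the first Monday is September 3 and the second is September 10.
1 March 2030 is a Friday, so the first Sunday is March 3.
At the standard offset (UTC+03:30), 23:45 UTC + 3h30m = 03:15 Pelell standard time (rolling into the next day, 5 September 2029).
The standard-time date in Pelell, 5 September 2029, does not fall between 10 September 2029 and 3 March 2030, so daylight saving is not in effect and Pelell is at UTC+03:30.
23:45 UTC + 3h30m = 03:15 Pelell (rolling into the next day, 5 September 2029).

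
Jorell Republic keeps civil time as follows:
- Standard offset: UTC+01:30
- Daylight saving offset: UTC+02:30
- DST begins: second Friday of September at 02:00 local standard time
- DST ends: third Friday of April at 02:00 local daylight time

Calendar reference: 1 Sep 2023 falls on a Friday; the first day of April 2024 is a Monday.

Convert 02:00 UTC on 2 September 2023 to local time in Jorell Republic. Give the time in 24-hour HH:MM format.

03:30

1 September 2023 is a Friday, so the first Friday is September 1 and the second is September 8.
1 April 2024 is a Monday, so the first Friday is April 5 and the third is April 19.
At the standard offset (UTC+01:30), 02:00 UTC + 1h30m = 03:30 Jorell Republic standard time.
The standard-time date in Jorell Republic, 2 September 2023, does not fall between 8 September 2023 and 19 April 2024, so daylight saving is not in effect and Jorell Republic is at UTC+01:30.
02:00 UTC + 1h30m = 03:30 local.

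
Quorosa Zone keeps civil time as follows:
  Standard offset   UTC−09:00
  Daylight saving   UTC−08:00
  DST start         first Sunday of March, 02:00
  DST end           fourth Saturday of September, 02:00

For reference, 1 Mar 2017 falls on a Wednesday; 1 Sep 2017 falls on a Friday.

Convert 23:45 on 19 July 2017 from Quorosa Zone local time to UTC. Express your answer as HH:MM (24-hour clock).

07:45

1 March 2017 is a Wednesday, so the first Sunday is March 5.
1 September 2017 is a Friday, so the first Saturday is September 2 and the fourth is September 23.
19 July 2017 falls between 5 March and 23 September, so daylight saving is in effect and Quorosa Zone is at UTC−08:00.
23:45 local + 8h = 07:45 UTC (rolling into the next day, 20 July 2017).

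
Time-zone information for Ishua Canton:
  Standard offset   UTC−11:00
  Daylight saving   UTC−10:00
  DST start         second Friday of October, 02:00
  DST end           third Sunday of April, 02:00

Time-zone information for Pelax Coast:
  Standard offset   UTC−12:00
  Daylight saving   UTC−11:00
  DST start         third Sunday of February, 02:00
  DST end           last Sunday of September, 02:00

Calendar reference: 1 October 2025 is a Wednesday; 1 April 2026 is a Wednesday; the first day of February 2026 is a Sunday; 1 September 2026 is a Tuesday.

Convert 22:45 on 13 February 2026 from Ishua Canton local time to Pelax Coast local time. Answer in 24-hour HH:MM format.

20:45

1 October 2025 is a Wednesday, so the first Friday is October 3 and the second is October 10.
1 April 2026 is a Wednesday, so the first Sunday is April 5 and the third is April 19.
13 February 2026 falls between 10 October 2025 and 19 April 2026, so daylight saving is in effect and Ishua Canton is at UTC−10:00.
22:45 Ishua Canton + 10h = 08:45 UTC (rolling into the next day, 14 February 2026).
1 February 2026 is a Sunday, so the first Sunday is February 1 and the third is February 15.
1 September 2026 is a Tuesday, so Sundays fall on 6, 13, 20, 27; the last is September 27.
At the standard offset (UTC−12:00), 08:45 UTC − 12h = 20:45 Pelax Coast standard time (rolling into the previous day, 13 February 2026).
The standard-time date in Pelax Coast, 13 February 2026, is outside the daylight-saving period (15 February – 27 September), so Pelax Coast is on standard time, UTC−12:00.
08:45 UTC − 12h = 20:45 Pelax Coast (rolling into the previous day, 13 February 2026).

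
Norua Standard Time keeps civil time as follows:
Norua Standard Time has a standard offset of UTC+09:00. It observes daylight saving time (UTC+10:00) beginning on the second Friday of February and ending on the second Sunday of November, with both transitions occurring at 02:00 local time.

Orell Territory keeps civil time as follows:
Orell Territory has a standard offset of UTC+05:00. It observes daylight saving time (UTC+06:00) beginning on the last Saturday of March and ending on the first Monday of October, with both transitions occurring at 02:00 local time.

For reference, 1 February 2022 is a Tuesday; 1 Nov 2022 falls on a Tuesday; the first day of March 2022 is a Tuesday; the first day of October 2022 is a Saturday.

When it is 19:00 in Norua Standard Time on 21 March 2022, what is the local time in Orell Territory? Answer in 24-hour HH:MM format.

1 February 2022 is a Tuesday, so the first Friday is February 4 and the second is February 11.
1 November 2022 is a Tuesday, so the first Sunday is November 6 and the second is November 13.
21 March 2022 falls between 11 February and 13 November, so daylight saving is in effect and Norua Standard Time is at UTC+10:00.
19:00 Norua Standard Time − 10h = 09:00 UTC.
1 March 2022 is a Tuesday, so Saturdays fall on 5, 12, 19, 26; the last is March 26.
1 October 2022 is a Saturday, so the first Monday is October 3.
At the standard offset (UTC+05:00), 09:00 UTC + 5h = 14:00 Orell Territory standard time.
The standard-time date in Orell Territory, 21 March 2022, does not fall between 26 March and 3 October, so daylight saving is not in effect and Orell Territory is at UTC+05:00.
09:00 UTC + 5h = 14:00 Orell Territory.

14:00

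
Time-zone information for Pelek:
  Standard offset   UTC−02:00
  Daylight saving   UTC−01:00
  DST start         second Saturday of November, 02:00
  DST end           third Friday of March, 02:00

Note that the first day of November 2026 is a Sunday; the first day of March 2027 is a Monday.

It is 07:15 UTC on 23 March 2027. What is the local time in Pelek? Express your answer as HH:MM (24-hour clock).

1 November 2026 is a Sunday, so the first Saturday is November 7 and the second is November 14.
1 March 2027 is a Monday, so the first Friday is March 5 and the third is March 19.
At the standard offset (UTC−02:00), 07:15 UTC − 2h = 05:15 Pelek standard time.
Daylight saving runs 14 November 2026 – 19 March 2027; the standard-time date in Pelek, 23 March 2027, is outside that window, so Pelek is on standard time at UTC−02:00.
07:15 UTC − 2h = 05:15 local.

05:15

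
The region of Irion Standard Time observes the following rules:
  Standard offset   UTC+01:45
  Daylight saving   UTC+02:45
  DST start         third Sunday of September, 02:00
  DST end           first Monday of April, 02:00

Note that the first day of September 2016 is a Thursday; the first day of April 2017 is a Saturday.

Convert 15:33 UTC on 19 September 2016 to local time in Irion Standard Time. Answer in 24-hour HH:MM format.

1 September 2016 is a Thursday, so the first Sunday is September 4 and the third is September 18.
1 April 2017 is a Saturday, so the first Monday is April 3.
At the standard offset (UTC+01:45), 15:33 UTC + 1h45m = 17:18 Irion Standard Time standard time.
Daylight saving runs 18 September 2016 – 3 April 2017; the standard-time date in Irion Standard Time, 19 September 2016, is inside that window, so Irion Standard Time is at UTC+02:45.
15:33 UTC + 2h45m = 18:18 local.

18:18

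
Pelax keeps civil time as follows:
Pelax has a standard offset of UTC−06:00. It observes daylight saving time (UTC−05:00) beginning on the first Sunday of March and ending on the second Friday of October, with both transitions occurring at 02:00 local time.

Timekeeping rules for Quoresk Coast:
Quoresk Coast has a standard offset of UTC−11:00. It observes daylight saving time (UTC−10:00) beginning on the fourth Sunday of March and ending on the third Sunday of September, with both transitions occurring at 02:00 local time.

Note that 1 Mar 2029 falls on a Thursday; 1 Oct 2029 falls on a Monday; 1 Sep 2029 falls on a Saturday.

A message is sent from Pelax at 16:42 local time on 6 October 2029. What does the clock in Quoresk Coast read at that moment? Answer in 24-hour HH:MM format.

10:42

1 March 2029 is a Thursday, so the first Sunday is March 4.
1 October 2029 is a Monday, so the first Friday is October 5 and the second is October 12.
6 October 2029 lies within the daylight-saving period (4 March – 12 October), so Pelax is on daylight time, UTC−05:00.
16:42 Pelax + 5h = 21:42 UTC.
1 March 2029 is a Thursday, so the first Sunday is March 4 and the fourth is March 25.
1 September 2029 is a Saturday, so the first Sunday is September 2 and the third is September 16.
At the standard offset (UTC−11:00), 21:42 UTC − 11h = 10:42 Quoresk Coast standard time.
The standard-time date in Quoresk Coast, 6 October 2029, is outside the daylight-saving period (25 March – 16 September), so Quoresk Coast is on standard time, UTC−11:00.
21:42 UTC − 11h = 10:42 Quoresk Coast.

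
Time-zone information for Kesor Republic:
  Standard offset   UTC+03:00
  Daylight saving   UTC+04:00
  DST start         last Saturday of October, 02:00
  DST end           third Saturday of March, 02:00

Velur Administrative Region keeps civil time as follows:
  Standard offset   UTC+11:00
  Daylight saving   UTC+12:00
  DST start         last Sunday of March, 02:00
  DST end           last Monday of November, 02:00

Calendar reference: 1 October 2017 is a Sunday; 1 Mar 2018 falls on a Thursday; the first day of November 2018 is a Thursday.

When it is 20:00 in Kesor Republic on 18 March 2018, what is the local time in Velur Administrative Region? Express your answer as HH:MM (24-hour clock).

1 October 2017 is a Sunday, so Saturdays fall on 7, 14, 21, 28; the last is October 28.
1 March 2018 is a Thursday, so the first Saturday is March 3 and the third is March 17.
Daylight saving runs 28 October 2017 – 17 March 2018; 18 March 2018 is outside that window, so Kesor Republic is on standard time at UTC+03:00.
20:00 Kesor Republic − 3h = 17:00 UTC.
1 March 2018 is a Thursday, so Sundays fall on 4, 11, 18, 25; the last is March 25.
1 November 2018 is a Thursday, so Mondays fall on 5, 12, 19, 26; the last is November 26.
At the standard offset (UTC+11:00), 17:00 UTC + 11h = 04:00 Velur Administrative Region standard time (rolling into the next day, 19 March 2018).
Daylight saving runs 25 March – 26 November; the standard-time date in Velur Administrative Region, 19 March 2018, is outside that window, so Velur Administrative Region is on standard time at UTC+11:00.
17:00 UTC + 11h = 04:00 Velur Administrative Region (rolling into the next day, 19 March 2018).

04:00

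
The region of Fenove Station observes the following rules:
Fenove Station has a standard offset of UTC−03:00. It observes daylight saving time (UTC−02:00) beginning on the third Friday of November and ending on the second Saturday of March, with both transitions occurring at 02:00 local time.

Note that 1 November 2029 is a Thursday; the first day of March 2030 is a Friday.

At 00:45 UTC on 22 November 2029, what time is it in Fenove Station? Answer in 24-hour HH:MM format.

1 November 2029 is a Thursday, so the first Friday is November 2 and the third is November 16.
1 March 2030 is a Friday, so the first Saturday is March 2 and the second is March 9.
At the standard offset (UTC−03:00), 00:45 UTC − 3h = 21:45 Fenove Station standard time (rolling into the previous day, 21 November 2029).
The standard-time date in Fenove Station, 21 November 2029, lies within the daylight-saving period (16 November 2029 – 9 March 2030), so Fenove Station is on daylight time, UTC−02:00.
00:45 UTC − 2h = 22:45 local (rolling into the previous day, 21 November 2029).

22:45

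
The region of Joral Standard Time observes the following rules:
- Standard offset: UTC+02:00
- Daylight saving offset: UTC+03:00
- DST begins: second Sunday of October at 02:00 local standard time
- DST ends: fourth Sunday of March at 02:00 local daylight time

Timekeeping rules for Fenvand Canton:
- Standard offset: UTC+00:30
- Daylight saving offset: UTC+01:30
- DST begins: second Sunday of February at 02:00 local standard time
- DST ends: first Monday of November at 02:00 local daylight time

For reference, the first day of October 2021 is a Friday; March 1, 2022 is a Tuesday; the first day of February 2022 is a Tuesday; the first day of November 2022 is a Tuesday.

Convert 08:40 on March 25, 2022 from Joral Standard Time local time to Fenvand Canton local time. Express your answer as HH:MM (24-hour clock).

07:10

1 October 2021 is a Friday, so the first Sunday is October 3 and the second is October 10.
1 March 2022 is a Tuesday, so the first Sunday is March 6 and the fourth is March 27.
March 25, 2022 lies within the daylight-saving period (10 October 2021 – 27 March 2022), so Joral Standard Time is on daylight time, UTC+03:00.
08:40 Joral Standard Time − 3h = 05:40 UTC.
1 February 2022 is a Tuesday, so the first Sunday is February 6 and the second is February 13.
1 November 2022 is a Tuesday, so the first Monday is November 7.
At the standard offset (UTC+00:30), 05:40 UTC + 0h30m = 06:10 Fenvand Canton standard time.
The standard-time date in Fenvand Canton, March 25, 2022, falls between 13 February and 7 November, so daylight saving is in effect and Fenvand Canton is at UTC+01:30.
05:40 UTC + 1h30m = 07:10 Fenvand Canton.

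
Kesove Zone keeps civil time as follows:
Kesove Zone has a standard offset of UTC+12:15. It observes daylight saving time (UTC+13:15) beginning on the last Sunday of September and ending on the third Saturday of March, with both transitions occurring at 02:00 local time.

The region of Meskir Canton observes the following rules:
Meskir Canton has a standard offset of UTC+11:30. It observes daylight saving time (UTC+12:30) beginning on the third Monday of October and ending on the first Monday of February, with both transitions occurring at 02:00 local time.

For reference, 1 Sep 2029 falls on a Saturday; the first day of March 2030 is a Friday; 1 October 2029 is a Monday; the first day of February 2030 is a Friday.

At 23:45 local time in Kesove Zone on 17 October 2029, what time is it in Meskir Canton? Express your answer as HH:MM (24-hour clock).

23:00

1 September 2029 is a Saturday, so Sundays fall on 2, 9, 16, 23, 30; the last is September 30.
1 March 2030 is a Friday, so the first Saturday is March 2 and the third is March 16.
17 October 2029 falls between 30 September 2029 and 16 March 2030, so daylight saving is in effect and Kesove Zone is at UTC+13:15.
23:45 Kesove Zone − 13h15m = 10:30 UTC.
1 October 2029 is a Monday, so the first Monday is October 1 and the third is October 15.
1 February 2030 is a Friday, so the first Monday is February 4.
At the standard offset (UTC+11:30), 10:30 UTC + 11h30m = 22:00 Meskir Canton standard time.
The standard-time date in Meskir Canton, 17 October 2029, falls between 15 October 2029 and 4 February 2030, so daylight saving is in effect and Meskir Canton is at UTC+12:30.
10:30 UTC + 12h30m = 23:00 Meskir Canton.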